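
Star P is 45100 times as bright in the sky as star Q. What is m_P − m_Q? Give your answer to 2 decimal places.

m_P − m_Q ≈ -11.64

Pogson: Δm = −2.5 log₁₀(ratio) = −2.5 log₁₀(45100) = −2.5 × 4.6542 = -11.635
Star P is brighter, so it has the smaller magnitude: the difference is negative.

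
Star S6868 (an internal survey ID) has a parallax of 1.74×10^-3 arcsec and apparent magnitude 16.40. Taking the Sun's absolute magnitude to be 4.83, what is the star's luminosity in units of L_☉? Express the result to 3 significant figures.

L/L_☉ ≈ 0.0778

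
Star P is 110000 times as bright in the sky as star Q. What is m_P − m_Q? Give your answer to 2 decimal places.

m_P − m_Q ≈ -12.60

Pogson: Δm = −2.5 log₁₀(ratio) = −2.5 log₁₀(110000) = −2.5 × 5.0414 = -12.603
Star P is brighter, so it has the smaller magnitude: the difference is negative.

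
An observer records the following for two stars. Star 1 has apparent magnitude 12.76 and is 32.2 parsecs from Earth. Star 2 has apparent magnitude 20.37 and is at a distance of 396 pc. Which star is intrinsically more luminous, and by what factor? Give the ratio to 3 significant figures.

Star 1 is more luminous, by a factor of 7.32.

Star 1: M = m − 5 log₁₀ d + 5 = 12.76 − 5·1.5079 + 5 = 10.221
Star 2: M = m − 5 log₁₀ d + 5 = 20.37 − 5·2.5977 + 5 = 12.382
ΔM = M_1 − M_2 = 10.221 − (12.382) = -2.161; smaller M is more luminous → Star 1.
L ratio = 10^(0.4 |ΔM|) = 10^0.864 = 7.317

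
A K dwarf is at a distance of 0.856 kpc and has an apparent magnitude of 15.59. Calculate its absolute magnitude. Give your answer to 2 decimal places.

M ≈ 5.93

d = 0.856 kpc = 856.0 pc
5 log₁₀(d/10 pc) = 5 log₁₀(856.0) − 5 = 9.662
M = m − 5 log₁₀(d/10) = 15.59 − 9.662 = 5.928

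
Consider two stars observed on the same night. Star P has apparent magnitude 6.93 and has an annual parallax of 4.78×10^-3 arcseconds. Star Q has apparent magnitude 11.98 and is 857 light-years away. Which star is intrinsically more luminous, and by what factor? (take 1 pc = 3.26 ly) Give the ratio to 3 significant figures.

Star P: d = 1/p = 1/4.78×10^-3″ = 209.2 pc
Star P: M = m − 5 log₁₀ d + 5 = 6.93 − 5·2.3206 + 5 = 0.327
Star Q: d = 857 ly / 3.26 = 262.9 pc
Star Q: M = m − 5 log₁₀ d + 5 = 11.98 − 5·2.4198 + 5 = 4.881
ΔM = M_P − M_Q = 0.327 − (4.881) = -4.554; smaller M is more luminous → Star P.
L ratio = 10^(0.4 |ΔM|) = 10^1.822 = 66.32

Star P is more luminous, by a factor of 66.3.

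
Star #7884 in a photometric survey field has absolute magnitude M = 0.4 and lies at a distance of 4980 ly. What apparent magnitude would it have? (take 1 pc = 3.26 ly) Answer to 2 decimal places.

d = 4980 ly / 3.26 = 1528 pc
m = M + 5 log₁₀ d − 5 = 0.4 + 5·3.1840 − 5 = 11.320

m ≈ 11.32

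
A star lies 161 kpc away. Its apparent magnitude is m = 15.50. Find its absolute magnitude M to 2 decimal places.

d = 161 kpc = 161000 pc
5 log₁₀(d/10 pc) = 5 log₁₀(161000) − 5 = 21.034
M = m − 5 log₁₀(d/10) = 15.50 − 21.034 = -5.534

M ≈ -5.53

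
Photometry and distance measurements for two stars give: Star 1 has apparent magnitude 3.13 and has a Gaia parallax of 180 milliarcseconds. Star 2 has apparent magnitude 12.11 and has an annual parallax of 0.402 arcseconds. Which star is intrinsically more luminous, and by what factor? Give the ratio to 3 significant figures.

Star 1 is more luminous, by a factor of 19500.

Star 1: p = 180 mas = 0.180″ → d = 1/p = 5.556 pc
Star 1: M = m − 5 log₁₀ d + 5 = 3.13 − 5·0.7447 + 5 = 4.406
Star 2: d = 1/p = 1/0.402″ = 2.488 pc
Star 2: M = m − 5 log₁₀ d + 5 = 12.11 − 5·0.3958 + 5 = 15.131
ΔM = M_1 − M_2 = 4.406 − (15.131) = -10.725; smaller M is more luminous → Star 1.
L ratio = 10^(0.4 |ΔM|) = 10^4.290 = 19490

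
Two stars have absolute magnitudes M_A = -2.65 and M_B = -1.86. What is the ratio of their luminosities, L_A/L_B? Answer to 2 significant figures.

L_A/L_B ≈ 2.1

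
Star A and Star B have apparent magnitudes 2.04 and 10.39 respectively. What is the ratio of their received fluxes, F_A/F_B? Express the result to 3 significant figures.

F_A/F_B ≈ 2190

Magnitude difference = -8.35
Flux ratio = 10^(−0.4 Δm) = 10^(−0.4 × -8.35) = 10^3.340 = 2188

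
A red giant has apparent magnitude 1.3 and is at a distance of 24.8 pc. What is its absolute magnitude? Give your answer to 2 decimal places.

M ≈ -0.67

5 log₁₀(d/10 pc) = 5 log₁₀(24.80) − 5 = 1.972
M = m − 5 log₁₀(d/10) = 1.3 − 1.972 = -0.672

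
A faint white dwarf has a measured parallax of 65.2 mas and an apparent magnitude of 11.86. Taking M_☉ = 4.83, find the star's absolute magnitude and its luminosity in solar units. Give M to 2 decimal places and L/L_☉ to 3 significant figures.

M ≈ 10.93; L/L_☉ ≈ 3.63×10^-3

d = 1/p = 1000/65.2 mas = 15.34 pc
M = m − 5 log₁₀ d + 5 = 11.86 − 5·1.1858 + 5 = 10.931
M − M_☉ = 10.931 − 4.83 = 6.101
L/L_☉ = 10^(−0.4 × 6.101) = 3.627×10^-3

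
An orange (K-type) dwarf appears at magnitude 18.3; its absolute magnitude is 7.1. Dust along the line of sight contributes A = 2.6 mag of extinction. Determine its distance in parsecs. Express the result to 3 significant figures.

m − M = 5 log₁₀(d/10 pc) + A  ⇒  18.3 − (7.1) − 2.6 = 5 log₁₀(d/10)
8.600 = 5 log₁₀(d/10)
log₁₀ d = (m − M − A)/5 + 1 = 2.7200
d = 10^2.7200 = 524.8 pc

d ≈ 525 pc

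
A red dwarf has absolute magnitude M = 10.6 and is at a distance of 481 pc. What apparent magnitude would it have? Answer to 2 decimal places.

m = M + 5 log₁₀ d − 5 = 10.6 + 5·2.6821 − 5 = 19.011

m ≈ 19.01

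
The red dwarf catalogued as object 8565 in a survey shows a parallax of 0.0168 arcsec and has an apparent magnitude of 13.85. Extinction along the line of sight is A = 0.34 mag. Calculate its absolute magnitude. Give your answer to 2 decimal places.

M ≈ 9.64

d = 1/p = 1/0.0168″ = 59.52 pc
5 log₁₀(d/10 pc) = 5 log₁₀(59.52) − 5 = 3.873
M = m − 5 log₁₀(d/10) − A = 13.85 − 3.873 − 0.34 = 9.637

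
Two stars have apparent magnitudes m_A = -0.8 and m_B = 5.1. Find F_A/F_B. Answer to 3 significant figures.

F_A/F_B ≈ 229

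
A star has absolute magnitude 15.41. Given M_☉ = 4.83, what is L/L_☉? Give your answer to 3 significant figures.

L/L_☉ ≈ 5.86×10^-5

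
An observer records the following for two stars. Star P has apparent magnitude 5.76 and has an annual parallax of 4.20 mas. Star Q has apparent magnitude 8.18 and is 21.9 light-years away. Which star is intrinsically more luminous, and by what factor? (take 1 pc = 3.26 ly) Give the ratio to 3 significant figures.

Star P is more luminous, by a factor of 11700.

Star P: p = 4.20 mas = 4.20×10^-3″ → d = 1/p = 238.1 pc
Star P: M = m − 5 log₁₀ d + 5 = 5.76 − 5·2.3768 + 5 = -1.124
Star Q: d = 21.9 ly / 3.26 = 6.718 pc
Star Q: M = m − 5 log₁₀ d + 5 = 8.18 − 5·0.8272 + 5 = 9.044
ΔM = M_P − M_Q = -1.124 − (9.044) = -10.168; smaller M is more luminous → Star P.
L ratio = 10^(0.4 |ΔM|) = 10^4.067 = 11670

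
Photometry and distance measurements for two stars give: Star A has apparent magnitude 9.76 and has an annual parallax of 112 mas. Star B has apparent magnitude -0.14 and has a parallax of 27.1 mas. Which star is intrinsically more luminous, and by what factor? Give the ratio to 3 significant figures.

Star A: p = 112 mas = 0.112″ → d = 1/p = 8.929 pc
Star A: M = m − 5 log₁₀ d + 5 = 9.76 − 5·0.9508 + 5 = 10.006
Star B: p = 27.1 mas = 0.0271″ → d = 1/p = 36.90 pc
Star B: M = m − 5 log₁₀ d + 5 = -0.14 − 5·1.5670 + 5 = -2.975
ΔM = M_A − M_B = 10.006 − (-2.975) = 12.981; smaller M is more luminous → Star B.
L ratio = 10^(0.4 |ΔM|) = 10^5.192 = 155800

Star B is more luminous, by a factor of 156000.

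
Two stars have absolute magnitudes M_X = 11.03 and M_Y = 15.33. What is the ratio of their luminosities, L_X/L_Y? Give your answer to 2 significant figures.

ΔM = M_X − M_Y = -4.30
L_X/L_Y = 10^(−0.4 ΔM) = 10^1.720 = 52.48

L_X/L_Y ≈ 52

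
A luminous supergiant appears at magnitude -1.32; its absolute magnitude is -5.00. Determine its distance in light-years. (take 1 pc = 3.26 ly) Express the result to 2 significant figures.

d ≈ 180 ly

Distance modulus: m − M = -1.32 − (-5.00) = 3.680
m − M = 5 log₁₀ d − 5
log₁₀ d = (m − M)/5 + 1 = 1.7360
d = 10^1.7360 = 54.45 pc
= 177.5 ly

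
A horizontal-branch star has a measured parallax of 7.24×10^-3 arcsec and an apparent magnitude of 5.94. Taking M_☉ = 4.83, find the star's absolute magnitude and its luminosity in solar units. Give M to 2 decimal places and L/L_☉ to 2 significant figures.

M ≈ 0.24; L/L_☉ ≈ 69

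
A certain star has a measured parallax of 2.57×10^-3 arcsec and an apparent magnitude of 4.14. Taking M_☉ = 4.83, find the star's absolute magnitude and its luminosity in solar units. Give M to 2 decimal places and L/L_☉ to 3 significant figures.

d = 1/p = 1/2.57×10^-3″ = 389.1 pc
M = m − 5 log₁₀ d + 5 = 4.14 − 5·2.5901 + 5 = -3.810
M − M_☉ = -3.810 − 4.83 = -8.640
L/L_☉ = 10^(−0.4 × -8.640) = 2858

M ≈ -3.81; L/L_☉ ≈ 2860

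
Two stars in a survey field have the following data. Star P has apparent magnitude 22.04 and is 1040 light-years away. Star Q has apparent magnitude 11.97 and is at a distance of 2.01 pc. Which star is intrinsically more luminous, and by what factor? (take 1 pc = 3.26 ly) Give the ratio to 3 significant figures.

Star P is more luminous, by a factor of 2.36.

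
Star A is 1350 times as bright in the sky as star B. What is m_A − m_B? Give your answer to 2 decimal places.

m_A − m_B ≈ -7.83

Pogson: Δm = −2.5 log₁₀(ratio) = −2.5 log₁₀(1350) = −2.5 × 3.1303 = -7.826
Star A is brighter, so it has the smaller magnitude: the difference is negative.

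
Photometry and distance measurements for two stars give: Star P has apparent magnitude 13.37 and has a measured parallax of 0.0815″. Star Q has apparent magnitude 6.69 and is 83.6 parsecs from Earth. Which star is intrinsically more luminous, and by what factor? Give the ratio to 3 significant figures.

Star Q is more luminous, by a factor of 21800.

Star P: d = 1/p = 1/0.0815″ = 12.27 pc
Star P: M = m − 5 log₁₀ d + 5 = 13.37 − 5·1.0888 + 5 = 12.926
Star Q: M = m − 5 log₁₀ d + 5 = 6.69 − 5·1.9222 + 5 = 2.079
ΔM = M_P − M_Q = 12.926 − (2.079) = 10.847; smaller M is more luminous → Star Q.
L ratio = 10^(0.4 |ΔM|) = 10^4.339 = 21810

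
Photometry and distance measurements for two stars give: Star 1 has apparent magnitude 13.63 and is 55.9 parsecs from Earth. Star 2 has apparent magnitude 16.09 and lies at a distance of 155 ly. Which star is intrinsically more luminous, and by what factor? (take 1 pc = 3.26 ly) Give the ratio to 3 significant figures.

Star 1: M = m − 5 log₁₀ d + 5 = 13.63 − 5·1.7474 + 5 = 9.893
Star 2: d = 155 ly / 3.26 = 47.55 pc
Star 2: M = m − 5 log₁₀ d + 5 = 16.09 − 5·1.6771 + 5 = 12.704
ΔM = M_1 − M_2 = 9.893 − (12.704) = -2.811; smaller M is more luminous → Star 1.
L ratio = 10^(0.4 |ΔM|) = 10^1.125 = 13.32

Star 1 is more luminous, by a factor of 13.3.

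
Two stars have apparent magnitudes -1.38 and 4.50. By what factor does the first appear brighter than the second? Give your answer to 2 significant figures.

Magnitude difference = -5.88
Flux ratio = 10^(−0.4 Δm) = 10^(−0.4 × -5.88) = 10^2.352 = 224.9

220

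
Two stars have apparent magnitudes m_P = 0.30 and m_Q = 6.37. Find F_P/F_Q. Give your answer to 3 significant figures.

F_P/F_Q ≈ 268

Magnitude difference = -6.07
Flux ratio = 10^(−0.4 Δm) = 10^(−0.4 × -6.07) = 10^2.428 = 267.9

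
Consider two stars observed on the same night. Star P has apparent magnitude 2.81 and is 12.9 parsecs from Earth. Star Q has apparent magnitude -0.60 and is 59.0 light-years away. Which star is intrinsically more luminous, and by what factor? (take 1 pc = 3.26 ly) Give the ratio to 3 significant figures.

Star Q is more luminous, by a factor of 45.5.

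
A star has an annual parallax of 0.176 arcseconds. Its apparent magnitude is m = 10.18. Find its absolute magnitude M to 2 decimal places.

M ≈ 11.41

d = 1/p = 1/0.176″ = 5.682 pc
5 log₁₀(d/10 pc) = 5 log₁₀(5.682) − 5 = -1.228
M = m − 5 log₁₀(d/10) = 10.18 + 1.228 = 11.408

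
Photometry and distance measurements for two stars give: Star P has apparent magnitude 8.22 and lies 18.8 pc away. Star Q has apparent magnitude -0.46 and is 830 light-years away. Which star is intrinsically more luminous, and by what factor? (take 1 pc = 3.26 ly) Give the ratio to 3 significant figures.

Star P: M = m − 5 log₁₀ d + 5 = 8.22 − 5·1.2742 + 5 = 6.849
Star Q: d = 830 ly / 3.26 = 254.6 pc
Star Q: M = m − 5 log₁₀ d + 5 = -0.46 − 5·2.4059 + 5 = -7.489
ΔM = M_P − M_Q = 6.849 − (-7.489) = 14.339; smaller M is more luminous → Star Q.
L ratio = 10^(0.4 |ΔM|) = 10^5.735 = 543800

Star Q is more luminous, by a factor of 544000.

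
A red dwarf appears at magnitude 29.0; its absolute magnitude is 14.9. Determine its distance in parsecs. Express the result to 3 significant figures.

μ = m − M = 14.100
m − M = 5 log₁₀ d − 5
log₁₀ d = (m − M)/5 + 1 = 3.8200
d = 10^3.8200 = 6607 pc

d ≈ 6610 pc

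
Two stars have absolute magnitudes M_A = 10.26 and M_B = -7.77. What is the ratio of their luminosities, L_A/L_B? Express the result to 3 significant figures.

L_A/L_B ≈ 6.14×10^-8

ΔM = M_A − M_B = 18.03
L_A/L_B = 10^(−0.4 ΔM) = 10^-7.212 = 6.138×10^-8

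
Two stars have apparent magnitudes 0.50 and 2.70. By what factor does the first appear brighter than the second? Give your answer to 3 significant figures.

7.59

Δm = 0.50 − (2.70) = -2.20
Flux ratio = 10^(−0.4 Δm) = 10^(−0.4 × -2.20) = 10^0.880 = 7.586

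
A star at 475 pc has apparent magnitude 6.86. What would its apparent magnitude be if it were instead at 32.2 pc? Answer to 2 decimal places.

Flux ∝ 1/d², so Δm = 5 log₁₀(d₂/d₁) = 5 log₁₀(32.2/475) = -5.844
m₂ = m₁ + Δm = 6.86 + (-5.844) = 1.016

m ≈ 1.02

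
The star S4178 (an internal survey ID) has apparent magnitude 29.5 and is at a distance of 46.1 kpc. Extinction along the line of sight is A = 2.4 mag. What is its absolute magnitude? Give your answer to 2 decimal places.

d = 46.1 kpc = 46100 pc
5 log₁₀(d/10 pc) = 5 log₁₀(46100) − 5 = 18.319
M = m − 5 log₁₀(d/10) − A = 29.5 − 18.319 − 2.4 = 8.781

M ≈ 8.78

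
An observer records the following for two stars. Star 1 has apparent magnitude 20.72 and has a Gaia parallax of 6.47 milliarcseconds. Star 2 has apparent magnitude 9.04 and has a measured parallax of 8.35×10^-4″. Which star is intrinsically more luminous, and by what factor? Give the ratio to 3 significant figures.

Star 1: p = 6.47 mas = 6.47×10^-3″ → d = 1/p = 154.6 pc
Star 1: M = m − 5 log₁₀ d + 5 = 20.72 − 5·2.1891 + 5 = 14.775
Star 2: d = 1/p = 1/8.35×10^-4″ = 1198 pc
Star 2: M = m − 5 log₁₀ d + 5 = 9.04 − 5·3.0783 + 5 = -1.352
ΔM = M_1 − M_2 = 14.775 − (-1.352) = 16.126; smaller M is more luminous → Star 2.
L ratio = 10^(0.4 |ΔM|) = 10^6.450 = 2.821×10^6

Star 2 is more luminous, by a factor of 2.82×10^6.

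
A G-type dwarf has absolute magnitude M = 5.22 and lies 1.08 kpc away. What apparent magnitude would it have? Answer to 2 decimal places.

m ≈ 15.39

d = 1.08 kpc = 1080 pc
m = M + 5 log₁₀ d − 5 = 5.22 + 5·3.0334 − 5 = 15.387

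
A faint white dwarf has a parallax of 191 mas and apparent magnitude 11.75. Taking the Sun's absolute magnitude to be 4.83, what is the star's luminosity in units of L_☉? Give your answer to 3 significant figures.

L/L_☉ ≈ 4.68×10^-4

d = 1/p = 1000/191 mas = 5.236 pc
M = m − 5 log₁₀ d + 5 = 11.75 − 5·0.7190 + 5 = 13.155
M − M_☉ = 13.155 − 4.83 = 8.325
L/L_☉ = 10^(−0.4 × 8.325) = 4.677×10^-4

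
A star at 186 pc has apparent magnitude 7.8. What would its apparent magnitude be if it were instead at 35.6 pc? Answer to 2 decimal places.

Flux ∝ 1/d², so Δm = 5 log₁₀(d₂/d₁) = 5 log₁₀(35.6/186) = -3.590
m₂ = m₁ + Δm = 7.8 + (-3.590) = 4.210

m ≈ 4.21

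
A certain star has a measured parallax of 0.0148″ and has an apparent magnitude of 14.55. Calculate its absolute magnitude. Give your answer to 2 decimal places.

d = 1/p = 1/0.0148″ = 67.57 pc
5 log₁₀(d/10 pc) = 5 log₁₀(67.57) − 5 = 4.149
M = m − 5 log₁₀(d/10) = 14.55 − 4.149 = 10.401

M ≈ 10.40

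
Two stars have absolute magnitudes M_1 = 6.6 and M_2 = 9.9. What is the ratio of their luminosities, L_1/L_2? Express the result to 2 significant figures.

ΔM = M_1 − M_2 = -3.3
L_1/L_2 = 10^(−0.4 ΔM) = 10^1.320 = 20.89

L_1/L_2 ≈ 21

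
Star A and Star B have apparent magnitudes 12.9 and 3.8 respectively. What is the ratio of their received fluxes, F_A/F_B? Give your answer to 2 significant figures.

F_A/F_B ≈ 2.3×10^-4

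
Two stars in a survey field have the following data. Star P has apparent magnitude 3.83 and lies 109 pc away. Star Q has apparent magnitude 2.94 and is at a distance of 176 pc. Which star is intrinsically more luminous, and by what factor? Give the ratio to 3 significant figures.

Star Q is more luminous, by a factor of 5.92.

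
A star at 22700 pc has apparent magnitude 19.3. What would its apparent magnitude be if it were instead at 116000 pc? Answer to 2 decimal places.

m ≈ 22.84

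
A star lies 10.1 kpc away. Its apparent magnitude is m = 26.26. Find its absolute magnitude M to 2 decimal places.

M ≈ 11.24

d = 10.1 kpc = 10100 pc
5 log₁₀(d/10 pc) = 5 log₁₀(10100) − 5 = 15.022
M = m − 5 log₁₀(d/10) = 26.26 − 15.022 = 11.238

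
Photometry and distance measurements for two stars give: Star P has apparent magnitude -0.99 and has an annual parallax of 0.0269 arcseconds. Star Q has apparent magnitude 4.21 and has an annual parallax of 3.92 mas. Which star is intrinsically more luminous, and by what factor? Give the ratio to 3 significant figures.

Star P: d = 1/p = 1/0.0269″ = 37.17 pc
Star P: M = m − 5 log₁₀ d + 5 = -0.99 − 5·1.5702 + 5 = -3.841
Star Q: p = 3.92 mas = 3.92×10^-3″ → d = 1/p = 255.1 pc
Star Q: M = m − 5 log₁₀ d + 5 = 4.21 − 5·2.4067 + 5 = -2.824
ΔM = M_P − M_Q = -3.841 − (-2.824) = -1.018; smaller M is more luminous → Star P.
L ratio = 10^(0.4 |ΔM|) = 10^0.407 = 2.553

Star P is more luminous, by a factor of 2.55.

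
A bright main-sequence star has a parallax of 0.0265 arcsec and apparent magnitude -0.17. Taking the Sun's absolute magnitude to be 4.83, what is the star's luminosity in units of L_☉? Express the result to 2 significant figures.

d = 1/p = 1/0.0265″ = 37.74 pc
M = m − 5 log₁₀ d + 5 = -0.17 − 5·1.5768 + 5 = -3.054
M − M_☉ = -3.054 − 4.83 = -7.884
L/L_☉ = 10^(−0.4 × -7.884) = 1424

L/L_☉ ≈ 1400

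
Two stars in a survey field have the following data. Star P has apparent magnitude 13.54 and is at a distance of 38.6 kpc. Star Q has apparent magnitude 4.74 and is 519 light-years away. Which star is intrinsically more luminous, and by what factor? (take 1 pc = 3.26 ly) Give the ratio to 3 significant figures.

Star P: d = 38.6 kpc = 38600 pc
Star P: M = m − 5 log₁₀ d + 5 = 13.54 − 5·4.5866 + 5 = -4.393
Star Q: d = 519 ly / 3.26 = 159.2 pc
Star Q: M = m − 5 log₁₀ d + 5 = 4.74 − 5·2.2019 + 5 = -1.270
ΔM = M_P − M_Q = -4.393 − (-1.270) = -3.123; smaller M is more luminous → Star P.
L ratio = 10^(0.4 |ΔM|) = 10^1.249 = 17.75

Star P is more luminous, by a factor of 17.8.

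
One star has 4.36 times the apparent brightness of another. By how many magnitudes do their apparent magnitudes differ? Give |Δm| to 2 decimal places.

|Δm| ≈ 1.60

Pogson: Δm = −2.5 log₁₀(ratio) = −2.5 log₁₀(4.36) = −2.5 × 0.6395 = -1.599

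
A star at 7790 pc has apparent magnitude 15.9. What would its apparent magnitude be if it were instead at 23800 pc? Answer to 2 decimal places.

Flux ∝ 1/d², so Δm = 5 log₁₀(d₂/d₁) = 5 log₁₀(23800/7790) = 2.425
m₂ = m₁ + Δm = 15.9 + (2.425) = 18.325

m ≈ 18.33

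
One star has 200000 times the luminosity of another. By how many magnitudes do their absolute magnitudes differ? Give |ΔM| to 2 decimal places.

|ΔM| ≈ 13.25

Pogson: ΔM = −2.5 log₁₀(ratio) = −2.5 log₁₀(200000) = −2.5 × 5.3010 = -13.253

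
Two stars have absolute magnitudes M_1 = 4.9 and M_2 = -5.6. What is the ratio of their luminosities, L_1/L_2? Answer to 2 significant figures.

L_1/L_2 ≈ 6.3×10^-5

ΔM = M_1 − M_2 = 10.5
L_1/L_2 = 10^(−0.4 ΔM) = 10^-4.200 = 6.310×10^-5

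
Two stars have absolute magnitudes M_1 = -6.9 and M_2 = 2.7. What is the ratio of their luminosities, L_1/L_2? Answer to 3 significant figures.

L_1/L_2 ≈ 6920

ΔM = M_1 − M_2 = -9.6
L_1/L_2 = 10^(−0.4 ΔM) = 10^3.840 = 6918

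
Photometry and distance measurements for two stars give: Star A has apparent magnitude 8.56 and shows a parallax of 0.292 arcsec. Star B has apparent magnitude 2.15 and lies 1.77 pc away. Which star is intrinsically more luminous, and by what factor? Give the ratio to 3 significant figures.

Star B is more luminous, by a factor of 97.9.

Star A: d = 1/p = 1/0.292″ = 3.425 pc
Star A: M = m − 5 log₁₀ d + 5 = 8.56 − 5·0.5346 + 5 = 10.887
Star B: M = m − 5 log₁₀ d + 5 = 2.15 − 5·0.2480 + 5 = 5.910
ΔM = M_A − M_B = 10.887 − (5.910) = 4.977; smaller M is more luminous → Star B.
L ratio = 10^(0.4 |ΔM|) = 10^1.991 = 97.88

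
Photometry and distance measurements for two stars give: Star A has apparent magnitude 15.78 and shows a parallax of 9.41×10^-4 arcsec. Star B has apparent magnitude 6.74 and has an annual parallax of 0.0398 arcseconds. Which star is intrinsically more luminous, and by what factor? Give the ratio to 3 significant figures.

Star B is more luminous, by a factor of 2.31.

Star A: d = 1/p = 1/9.41×10^-4″ = 1063 pc
Star A: M = m − 5 log₁₀ d + 5 = 15.78 − 5·3.0264 + 5 = 5.648
Star B: d = 1/p = 1/0.0398″ = 25.13 pc
Star B: M = m − 5 log₁₀ d + 5 = 6.74 − 5·1.4001 + 5 = 4.739
ΔM = M_A − M_B = 5.648 − (4.739) = 0.909; smaller M is more luminous → Star B.
L ratio = 10^(0.4 |ΔM|) = 10^0.363 = 2.309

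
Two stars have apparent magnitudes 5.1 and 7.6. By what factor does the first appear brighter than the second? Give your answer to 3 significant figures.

Magnitude difference = -2.5
Flux ratio = 10^(−0.4 Δm) = 10^(−0.4 × -2.5) = 10^1.000 = 10.00

10.0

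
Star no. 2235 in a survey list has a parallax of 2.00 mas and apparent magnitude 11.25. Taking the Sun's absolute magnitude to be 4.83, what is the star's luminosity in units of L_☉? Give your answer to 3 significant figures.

d = 1/p = 1000/2.00 mas = 500.0 pc
M = m − 5 log₁₀ d + 5 = 11.25 − 5·2.6990 + 5 = 2.755
M − M_☉ = 2.755 − 4.83 = -2.075
L/L_☉ = 10^(−0.4 × -2.075) = 6.760

L/L_☉ ≈ 6.76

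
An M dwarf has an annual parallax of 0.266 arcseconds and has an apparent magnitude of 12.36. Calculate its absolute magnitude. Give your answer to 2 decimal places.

M ≈ 14.48

d = 1/p = 1/0.266″ = 3.759 pc
5 log₁₀(d/10 pc) = 5 log₁₀(3.759) − 5 = -2.124
M = m − 5 log₁₀(d/10) = 12.36 + 2.124 = 14.484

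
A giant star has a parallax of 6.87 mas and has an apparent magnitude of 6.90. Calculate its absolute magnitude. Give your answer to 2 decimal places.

M ≈ 1.08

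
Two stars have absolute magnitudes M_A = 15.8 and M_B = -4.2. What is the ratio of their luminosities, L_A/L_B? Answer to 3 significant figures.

L_A/L_B ≈ 1.00×10^-8

ΔM = M_A − M_B = 20.0
L_A/L_B = 10^(−0.4 ΔM) = 10^-8.000 = 1.000×10^-8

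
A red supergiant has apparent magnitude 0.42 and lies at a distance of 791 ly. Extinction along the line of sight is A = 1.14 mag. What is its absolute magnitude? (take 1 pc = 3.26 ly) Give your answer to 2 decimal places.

M ≈ -7.64

d = 791 ly / 3.26 = 242.6 pc
5 log₁₀(d/10 pc) = 5 log₁₀(242.6) − 5 = 6.925
M = m − 5 log₁₀(d/10) − A = 0.42 − 6.925 − 1.14 = -7.645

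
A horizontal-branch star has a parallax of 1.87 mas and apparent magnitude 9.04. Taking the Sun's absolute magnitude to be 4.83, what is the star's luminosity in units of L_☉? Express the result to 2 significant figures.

L/L_☉ ≈ 59

d = 1/p = 1000/1.87 mas = 534.8 pc
M = m − 5 log₁₀ d + 5 = 9.04 − 5·2.7282 + 5 = 0.399
M − M_☉ = 0.399 − 4.83 = -4.431
L/L_☉ = 10^(−0.4 × -4.431) = 59.20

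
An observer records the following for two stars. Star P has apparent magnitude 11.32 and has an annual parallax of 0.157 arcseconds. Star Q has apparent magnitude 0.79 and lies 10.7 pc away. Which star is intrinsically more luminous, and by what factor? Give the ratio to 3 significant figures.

Star Q is more luminous, by a factor of 46000.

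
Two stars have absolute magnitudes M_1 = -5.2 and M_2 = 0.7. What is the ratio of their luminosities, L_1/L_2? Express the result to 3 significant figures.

L_1/L_2 ≈ 229

ΔM = M_1 − M_2 = -5.9
L_1/L_2 = 10^(−0.4 ΔM) = 10^2.360 = 229.1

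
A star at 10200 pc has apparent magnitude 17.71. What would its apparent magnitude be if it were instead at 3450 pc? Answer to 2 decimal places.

Flux ∝ 1/d², so Δm = 5 log₁₀(d₂/d₁) = 5 log₁₀(3450/10200) = -2.354
m₂ = m₁ + Δm = 17.71 + (-2.354) = 15.356

m ≈ 15.36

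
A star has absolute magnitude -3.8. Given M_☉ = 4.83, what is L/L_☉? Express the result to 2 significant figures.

M − M_☉ = -3.8 − 4.83 = -8.630
L/L_☉ = 10^(−0.4 (M − M_☉)) = 10^3.452 = 2831

L/L_☉ ≈ 2800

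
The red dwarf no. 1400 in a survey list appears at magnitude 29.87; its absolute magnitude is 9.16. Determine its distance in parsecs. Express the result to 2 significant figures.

d ≈ 140000 pc

Distance modulus: m − M = 29.87 − (9.16) = 20.710
m − M = 5 log₁₀ d − 5
log₁₀ d = (m − M)/5 + 1 = 5.1420
d = 10^5.1420 = 138700 pc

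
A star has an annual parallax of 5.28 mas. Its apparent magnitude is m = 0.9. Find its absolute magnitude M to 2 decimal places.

M ≈ -5.49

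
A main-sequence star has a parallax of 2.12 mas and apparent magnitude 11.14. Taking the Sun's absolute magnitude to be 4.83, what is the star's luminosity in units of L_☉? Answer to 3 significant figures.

L/L_☉ ≈ 6.66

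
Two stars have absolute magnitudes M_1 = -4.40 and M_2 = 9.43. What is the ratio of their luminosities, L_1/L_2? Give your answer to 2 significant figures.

L_1/L_2 ≈ 340000

ΔM = M_1 − M_2 = -13.83
L_1/L_2 = 10^(−0.4 ΔM) = 10^5.532 = 340400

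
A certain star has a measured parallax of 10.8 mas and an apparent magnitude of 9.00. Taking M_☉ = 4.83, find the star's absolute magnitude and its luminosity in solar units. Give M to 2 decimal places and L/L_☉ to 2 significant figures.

M ≈ 4.17; L/L_☉ ≈ 1.8

d = 1/p = 1000/10.8 mas = 92.59 pc
M = m − 5 log₁₀ d + 5 = 9.00 − 5·1.9666 + 5 = 4.167
M − M_☉ = 4.167 − 4.83 = -0.663
L/L_☉ = 10^(−0.4 × -0.663) = 1.841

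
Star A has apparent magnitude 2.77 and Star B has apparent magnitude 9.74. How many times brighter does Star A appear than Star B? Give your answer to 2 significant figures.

610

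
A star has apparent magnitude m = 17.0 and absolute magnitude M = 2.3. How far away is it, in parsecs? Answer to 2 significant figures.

d ≈ 8700 pc

Distance modulus: m − M = 17.0 − (2.3) = 14.700
m − M = 5 log₁₀ d − 5
log₁₀ d = (m − M)/5 + 1 = 3.9400
d = 10^3.9400 = 8710 pc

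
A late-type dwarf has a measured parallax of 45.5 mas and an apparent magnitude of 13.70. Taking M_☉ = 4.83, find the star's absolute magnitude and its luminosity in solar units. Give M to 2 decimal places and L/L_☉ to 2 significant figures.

M ≈ 11.99; L/L_☉ ≈ 1.4×10^-3

d = 1/p = 1000/45.5 mas = 21.98 pc
M = m − 5 log₁₀ d + 5 = 13.70 − 5·1.3420 + 5 = 11.990
M − M_☉ = 11.990 − 4.83 = 7.160
L/L_☉ = 10^(−0.4 × 7.160) = 1.368×10^-3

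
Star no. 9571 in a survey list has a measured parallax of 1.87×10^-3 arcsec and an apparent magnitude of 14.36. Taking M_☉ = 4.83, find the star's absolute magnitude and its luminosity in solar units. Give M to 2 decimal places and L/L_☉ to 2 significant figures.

M ≈ 5.72; L/L_☉ ≈ 0.44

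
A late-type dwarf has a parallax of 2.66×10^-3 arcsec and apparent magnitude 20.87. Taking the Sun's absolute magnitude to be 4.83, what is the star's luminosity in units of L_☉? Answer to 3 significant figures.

L/L_☉ ≈ 5.42×10^-4

d = 1/p = 1/2.66×10^-3″ = 375.9 pc
M = m − 5 log₁₀ d + 5 = 20.87 − 5·2.5751 + 5 = 12.994
M − M_☉ = 12.994 − 4.83 = 8.164
L/L_☉ = 10^(−0.4 × 8.164) = 5.423×10^-4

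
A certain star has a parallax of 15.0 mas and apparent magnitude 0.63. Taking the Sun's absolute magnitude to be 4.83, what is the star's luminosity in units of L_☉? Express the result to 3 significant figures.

L/L_☉ ≈ 2130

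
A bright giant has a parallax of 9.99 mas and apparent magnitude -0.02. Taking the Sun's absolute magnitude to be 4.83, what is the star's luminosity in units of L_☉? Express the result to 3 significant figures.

L/L_☉ ≈ 8730

d = 1/p = 1000/9.99 mas = 100.1 pc
M = m − 5 log₁₀ d + 5 = -0.02 − 5·2.0004 + 5 = -5.022
M − M_☉ = -5.022 − 4.83 = -9.852
L/L_☉ = 10^(−0.4 × -9.852) = 8727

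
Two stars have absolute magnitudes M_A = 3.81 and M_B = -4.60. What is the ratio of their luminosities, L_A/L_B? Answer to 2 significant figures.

L_A/L_B ≈ 4.3×10^-4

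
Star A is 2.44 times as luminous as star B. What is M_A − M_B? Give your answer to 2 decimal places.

M_A − M_B ≈ -0.97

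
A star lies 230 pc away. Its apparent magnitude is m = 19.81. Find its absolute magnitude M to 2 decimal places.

M ≈ 13.00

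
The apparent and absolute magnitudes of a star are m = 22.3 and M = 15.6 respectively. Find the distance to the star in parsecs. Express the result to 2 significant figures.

d ≈ 220 pc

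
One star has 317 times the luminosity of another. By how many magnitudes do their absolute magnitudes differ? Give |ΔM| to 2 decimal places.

Pogson: ΔM = −2.5 log₁₀(ratio) = −2.5 log₁₀(317) = −2.5 × 2.5011 = -6.253

|ΔM| ≈ 6.25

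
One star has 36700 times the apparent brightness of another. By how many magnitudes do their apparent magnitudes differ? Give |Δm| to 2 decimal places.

|Δm| ≈ 11.41

Pogson: Δm = −2.5 log₁₀(ratio) = −2.5 log₁₀(36700) = −2.5 × 4.5647 = -11.412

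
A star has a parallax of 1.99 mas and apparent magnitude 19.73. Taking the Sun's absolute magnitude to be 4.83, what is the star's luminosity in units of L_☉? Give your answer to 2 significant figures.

d = 1/p = 1000/1.99 mas = 502.5 pc
M = m − 5 log₁₀ d + 5 = 19.73 − 5·2.7011 + 5 = 11.224
M − M_☉ = 11.224 − 4.83 = 6.394
L/L_☉ = 10^(−0.4 × 6.394) = 2.769×10^-3

L/L_☉ ≈ 2.8×10^-3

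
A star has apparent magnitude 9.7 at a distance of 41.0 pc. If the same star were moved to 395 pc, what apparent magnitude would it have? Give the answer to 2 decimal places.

Flux ∝ 1/d², so Δm = 5 log₁₀(d₂/d₁) = 5 log₁₀(395/41.0) = 4.919
m₂ = m₁ + Δm = 9.7 + (4.919) = 14.619

m ≈ 14.62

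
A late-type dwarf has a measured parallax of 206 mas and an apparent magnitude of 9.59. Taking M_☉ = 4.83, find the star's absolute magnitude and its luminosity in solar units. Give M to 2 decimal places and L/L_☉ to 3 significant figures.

M ≈ 11.16; L/L_☉ ≈ 2.94×10^-3

d = 1/p = 1000/206 mas = 4.854 pc
M = m − 5 log₁₀ d + 5 = 9.59 − 5·0.6861 + 5 = 11.159
M − M_☉ = 11.159 − 4.83 = 6.329
L/L_☉ = 10^(−0.4 × 6.329) = 2.939×10^-3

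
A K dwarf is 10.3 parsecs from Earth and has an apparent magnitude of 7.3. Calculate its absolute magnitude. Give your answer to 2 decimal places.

5 log₁₀(d/10 pc) = 5 log₁₀(10.30) − 5 = 0.064
M = m − 5 log₁₀(d/10) = 7.3 − 0.064 = 7.236

M ≈ 7.24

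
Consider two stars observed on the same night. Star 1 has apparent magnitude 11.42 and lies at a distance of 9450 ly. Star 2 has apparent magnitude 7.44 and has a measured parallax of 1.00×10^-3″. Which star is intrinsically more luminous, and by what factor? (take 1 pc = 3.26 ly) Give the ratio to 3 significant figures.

Star 2 is more luminous, by a factor of 4.65.

Star 1: d = 9450 ly / 3.26 = 2899 pc
Star 1: M = m − 5 log₁₀ d + 5 = 11.42 − 5·3.4622 + 5 = -0.891
Star 2: d = 1/p = 1/1.00×10^-3″ = 1000 pc
Star 2: M = m − 5 log₁₀ d + 5 = 7.44 − 5·3.0000 + 5 = -2.560
ΔM = M_1 − M_2 = -0.891 − (-2.560) = 1.669; smaller M is more luminous → Star 2.
L ratio = 10^(0.4 |ΔM|) = 10^0.668 = 4.651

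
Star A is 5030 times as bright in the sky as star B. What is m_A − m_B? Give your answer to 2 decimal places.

Pogson: Δm = −2.5 log₁₀(ratio) = −2.5 log₁₀(5030) = −2.5 × 3.7016 = -9.254
Star A is brighter, so it has the smaller magnitude: the difference is negative.

m_A − m_B ≈ -9.25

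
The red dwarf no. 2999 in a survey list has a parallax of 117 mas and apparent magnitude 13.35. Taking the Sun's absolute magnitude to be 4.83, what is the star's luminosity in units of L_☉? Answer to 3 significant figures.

L/L_☉ ≈ 2.86×10^-4

d = 1/p = 1000/117 mas = 8.547 pc
M = m − 5 log₁₀ d + 5 = 13.35 − 5·0.9318 + 5 = 13.691
M − M_☉ = 13.691 − 4.83 = 8.861
L/L_☉ = 10^(−0.4 × 8.861) = 2.855×10^-4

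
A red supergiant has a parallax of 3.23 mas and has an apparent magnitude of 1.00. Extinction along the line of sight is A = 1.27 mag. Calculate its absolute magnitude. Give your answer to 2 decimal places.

p = 3.23 mas = 3.23×10^-3″ → d = 1/p = 309.6 pc
5 log₁₀(d/10 pc) = 5 log₁₀(309.6) − 5 = 7.454
M = m − 5 log₁₀(d/10) − A = 1.00 − 7.454 − 1.27 = -7.724

M ≈ -7.72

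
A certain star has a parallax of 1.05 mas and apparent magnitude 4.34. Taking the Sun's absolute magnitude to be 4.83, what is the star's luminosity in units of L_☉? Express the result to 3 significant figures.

L/L_☉ ≈ 14200

d = 1/p = 1000/1.05 mas = 952.4 pc
M = m − 5 log₁₀ d + 5 = 4.34 − 5·2.9788 + 5 = -5.554
M − M_☉ = -5.554 − 4.83 = -10.384
L/L_☉ = 10^(−0.4 × -10.384) = 14240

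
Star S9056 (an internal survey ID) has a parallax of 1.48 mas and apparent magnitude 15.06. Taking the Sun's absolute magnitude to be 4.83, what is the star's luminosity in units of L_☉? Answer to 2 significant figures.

d = 1/p = 1000/1.48 mas = 675.7 pc
M = m − 5 log₁₀ d + 5 = 15.06 − 5·2.8297 + 5 = 5.911
M − M_☉ = 5.911 − 4.83 = 1.081
L/L_☉ = 10^(−0.4 × 1.081) = 0.3694

L/L_☉ ≈ 0.37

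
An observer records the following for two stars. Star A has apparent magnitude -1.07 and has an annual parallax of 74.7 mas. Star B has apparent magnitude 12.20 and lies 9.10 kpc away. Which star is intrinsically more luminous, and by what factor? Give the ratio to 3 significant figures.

Star B is more luminous, by a factor of 2.27.

Star A: p = 74.7 mas = 0.0747″ → d = 1/p = 13.39 pc
Star A: M = m − 5 log₁₀ d + 5 = -1.07 − 5·1.1267 + 5 = -1.703
Star B: d = 9.10 kpc = 9100 pc
Star B: M = m − 5 log₁₀ d + 5 = 12.20 − 5·3.9590 + 5 = -2.595
ΔM = M_A − M_B = -1.703 − (-2.595) = 0.892; smaller M is more luminous → Star B.
L ratio = 10^(0.4 |ΔM|) = 10^0.357 = 2.274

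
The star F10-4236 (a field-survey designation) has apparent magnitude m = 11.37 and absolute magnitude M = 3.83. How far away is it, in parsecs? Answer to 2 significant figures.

d ≈ 320 pc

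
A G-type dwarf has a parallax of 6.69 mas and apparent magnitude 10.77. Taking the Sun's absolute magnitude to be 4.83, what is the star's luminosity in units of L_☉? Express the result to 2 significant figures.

d = 1/p = 1000/6.69 mas = 149.5 pc
M = m − 5 log₁₀ d + 5 = 10.77 − 5·2.1746 + 5 = 4.897
M − M_☉ = 4.897 − 4.83 = 0.067
L/L_☉ = 10^(−0.4 × 0.067) = 0.9400

L/L_☉ ≈ 0.94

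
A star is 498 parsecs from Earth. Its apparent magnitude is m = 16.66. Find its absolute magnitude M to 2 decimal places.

5 log₁₀(d/10 pc) = 5 log₁₀(498.0) − 5 = 8.486
M = m − 5 log₁₀(d/10) = 16.66 − 8.486 = 8.174

M ≈ 8.17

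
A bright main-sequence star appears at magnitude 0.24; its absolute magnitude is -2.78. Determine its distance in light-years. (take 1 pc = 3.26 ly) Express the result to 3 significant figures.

μ = m − M = 3.020
m − M = 5 log₁₀ d − 5
log₁₀ d = (m − M)/5 + 1 = 1.6040
d = 10^1.6040 = 40.18 pc
= 131.0 ly

d ≈ 131 ly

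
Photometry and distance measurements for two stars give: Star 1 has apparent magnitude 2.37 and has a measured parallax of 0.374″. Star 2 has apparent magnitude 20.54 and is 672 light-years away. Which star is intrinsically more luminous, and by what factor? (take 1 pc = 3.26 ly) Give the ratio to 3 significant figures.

Star 1: d = 1/p = 1/0.374″ = 2.674 pc
Star 1: M = m − 5 log₁₀ d + 5 = 2.37 − 5·0.4271 + 5 = 5.234
Star 2: d = 672 ly / 3.26 = 206.1 pc
Star 2: M = m − 5 log₁₀ d + 5 = 20.54 − 5·2.3142 + 5 = 13.969
ΔM = M_1 − M_2 = 5.234 − (13.969) = -8.735; smaller M is more luminous → Star 1.
L ratio = 10^(0.4 |ΔM|) = 10^3.494 = 3119

Star 1 is more luminous, by a factor of 3120.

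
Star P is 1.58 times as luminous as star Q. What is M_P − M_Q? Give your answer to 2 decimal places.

Pogson: ΔM = −2.5 log₁₀(ratio) = −2.5 log₁₀(1.58) = −2.5 × 0.1987 = -0.497
Star P is brighter, so it has the smaller magnitude: the difference is negative.

M_P − M_Q ≈ -0.50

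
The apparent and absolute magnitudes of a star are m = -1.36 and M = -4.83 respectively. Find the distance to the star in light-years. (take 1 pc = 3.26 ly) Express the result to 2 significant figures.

d ≈ 160 ly

μ = m − M = 3.470
m − M = 5 log₁₀ d − 5
log₁₀ d = (m − M)/5 + 1 = 1.6940
d = 10^1.6940 = 49.43 pc
= 161.1 ly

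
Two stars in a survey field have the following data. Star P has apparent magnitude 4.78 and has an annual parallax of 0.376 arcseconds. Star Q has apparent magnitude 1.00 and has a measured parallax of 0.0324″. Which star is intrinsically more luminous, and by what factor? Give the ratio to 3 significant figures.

Star Q is more luminous, by a factor of 4380.

Star P: d = 1/p = 1/0.376″ = 2.660 pc
Star P: M = m − 5 log₁₀ d + 5 = 4.78 − 5·0.4248 + 5 = 7.656
Star Q: d = 1/p = 1/0.0324″ = 30.86 pc
Star Q: M = m − 5 log₁₀ d + 5 = 1.00 − 5·1.4895 + 5 = -1.447
ΔM = M_P − M_Q = 7.656 − (-1.447) = 9.103; smaller M is more luminous → Star Q.
L ratio = 10^(0.4 |ΔM|) = 10^3.641 = 4378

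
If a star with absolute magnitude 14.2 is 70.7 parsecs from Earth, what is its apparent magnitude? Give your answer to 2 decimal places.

m ≈ 18.45

m = M + 5 log₁₀ d − 5 = 14.2 + 5·1.8494 − 5 = 18.447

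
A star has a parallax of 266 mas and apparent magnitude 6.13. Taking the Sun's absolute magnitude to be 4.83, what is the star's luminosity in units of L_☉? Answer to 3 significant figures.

L/L_☉ ≈ 0.0427

d = 1/p = 1000/266 mas = 3.759 pc
M = m − 5 log₁₀ d + 5 = 6.13 − 5·0.5751 + 5 = 8.254
M − M_☉ = 8.254 − 4.83 = 3.424
L/L_☉ = 10^(−0.4 × 3.424) = 0.04268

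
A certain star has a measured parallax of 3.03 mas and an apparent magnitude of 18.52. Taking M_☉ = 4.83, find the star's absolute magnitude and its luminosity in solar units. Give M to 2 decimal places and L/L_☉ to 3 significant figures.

d = 1/p = 1000/3.03 mas = 330.0 pc
M = m − 5 log₁₀ d + 5 = 18.52 − 5·2.5186 + 5 = 10.927
M − M_☉ = 10.927 − 4.83 = 6.097
L/L_☉ = 10^(−0.4 × 6.097) = 3.640×10^-3

M ≈ 10.93; L/L_☉ ≈ 3.64×10^-3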